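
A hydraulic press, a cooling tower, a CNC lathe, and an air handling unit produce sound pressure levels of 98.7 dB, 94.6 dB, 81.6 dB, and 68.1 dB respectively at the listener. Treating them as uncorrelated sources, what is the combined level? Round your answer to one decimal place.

Incoherent sources combine by intensity addition: L_total = 10·log₁₀(Σ 10^(L_i/10)).
Σ 10^(L/10) = 10^(98.7/10) + 10^(94.6/10) + 10^(81.6/10) + 10^(68.1/10) = 1.045e+10.
L_total = 10·log₁₀(1.045e+10) = 100.19 dB.

100.2 dB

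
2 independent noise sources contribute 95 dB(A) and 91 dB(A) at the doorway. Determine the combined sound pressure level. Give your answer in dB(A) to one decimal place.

96.5 dB(A)

Incoherent sources combine by intensity addition: L_total = 10·log₁₀(Σ 10^(L_i/10)).
Σ 10^(L/10) = 10^(95/10) + 10^(91/10) = 4.421e+09.
L_total = 10·log₁₀(4.421e+09) = 96.46 dB(A).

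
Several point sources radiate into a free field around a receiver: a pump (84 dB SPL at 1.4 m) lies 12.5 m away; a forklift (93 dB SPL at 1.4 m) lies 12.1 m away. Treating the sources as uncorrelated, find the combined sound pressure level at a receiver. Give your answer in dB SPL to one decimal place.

First find each source's level at the receiver (point-source: −20·log₁₀(r/r_ref)), then combine on an intensity basis.
pump: 84 − 20·log₁₀(12.5/1.4) = 84 − 19.02 = 64.98 dB SPL.
forklift: 93 − 20·log₁₀(12.1/1.4) = 93 − 18.73 = 74.27 dB SPL.
Σ 10^(L/10) = 2.986e+07 → L_total = 10·log₁₀(2.986e+07) = 74.75 dB SPL.

74.8 dB SPL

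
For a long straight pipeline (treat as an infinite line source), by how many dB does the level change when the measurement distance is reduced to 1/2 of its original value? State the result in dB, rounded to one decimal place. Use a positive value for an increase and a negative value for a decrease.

A line source loses 3 dB per doubling of distance; generally ΔL = −10·log₁₀(r₂/r₁).
ΔL = −10·log₁₀(0.5) = +3.01 dB.

+3.0 dB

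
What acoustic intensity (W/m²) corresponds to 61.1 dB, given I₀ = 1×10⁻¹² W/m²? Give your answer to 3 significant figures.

1.29e-06 W/m²

I = I₀·10^(L/10) = 10⁻¹² × 10^(61.1/10) = 10^(-5.890).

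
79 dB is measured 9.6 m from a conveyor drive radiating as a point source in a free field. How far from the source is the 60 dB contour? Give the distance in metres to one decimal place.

85.6 m

For a point source L₁ − L₂ = 20·log₁₀(r₂/r₁), so r₂ = r₁·10^((L₁−L₂)/20).
r₂ = 9.6·10^((79−60)/20) = 9.6·10^(19.0/20) = 85.56 m.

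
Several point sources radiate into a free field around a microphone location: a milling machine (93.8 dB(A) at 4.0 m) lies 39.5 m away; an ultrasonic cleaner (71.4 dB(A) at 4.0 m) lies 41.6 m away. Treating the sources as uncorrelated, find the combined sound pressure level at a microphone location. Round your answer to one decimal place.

73.9 dB(A)

Propagate each source to the receiver with L = L_ref − 20·log₁₀(r/r_ref), then add intensities.
milling machine: 93.8 − 20·log₁₀(39.5/4.0) = 93.8 − 19.89 = 73.91 dB(A).
ultrasonic cleaner: 71.4 − 20·log₁₀(41.6/4.0) = 71.4 − 20.34 = 51.06 dB(A).
Σ 10^(L/10) = 2.473e+07 → L_total = 10·log₁₀(2.473e+07) = 73.93 dB(A).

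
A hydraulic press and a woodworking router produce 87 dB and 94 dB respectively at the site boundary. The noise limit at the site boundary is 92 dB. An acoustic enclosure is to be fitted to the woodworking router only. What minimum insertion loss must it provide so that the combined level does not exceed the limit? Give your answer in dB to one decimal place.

The untreated sources together contribute 10^(87/10) = 5.012e+08, i.e. 87.00 dB.
The limit corresponds to 10^(92/10) = 1.585e+09; subtracting the fixed part leaves 1.084e+09 for the woodworking router, i.e. 90.35 dB.
Required insertion loss = 94 − 90.35 = 3.65 dB.

3.7 dB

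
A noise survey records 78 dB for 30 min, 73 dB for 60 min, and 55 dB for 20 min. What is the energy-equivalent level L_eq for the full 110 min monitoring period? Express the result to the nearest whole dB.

L_eq = 10·log₁₀[(1/T)·Σ tᵢ·10^(Lᵢ/10)] with T = 110 min.
Σ tᵢ·10^(Lᵢ/10) = 30·10^(78/10) + 60·10^(73/10) + 20·10^(55/10) = 3.096e+09.
L_eq = 10·log₁₀(3.096e+09/110) = 74.49 dB.

74 dB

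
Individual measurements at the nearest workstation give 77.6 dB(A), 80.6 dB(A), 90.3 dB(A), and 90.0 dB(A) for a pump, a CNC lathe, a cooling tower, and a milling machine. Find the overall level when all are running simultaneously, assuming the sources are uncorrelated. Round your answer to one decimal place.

93.5 dB(A)

For uncorrelated sources the intensities add, so convert each level to linear form, sum, and take 10·log₁₀ of the total.
Σ 10^(L/10) = 10^(77.6/10) + 10^(80.6/10) + 10^(90.3/10) + 10^(90.0/10) = 2.244e+09.
L_total = 10·log₁₀(2.244e+09) = 93.51 dB(A).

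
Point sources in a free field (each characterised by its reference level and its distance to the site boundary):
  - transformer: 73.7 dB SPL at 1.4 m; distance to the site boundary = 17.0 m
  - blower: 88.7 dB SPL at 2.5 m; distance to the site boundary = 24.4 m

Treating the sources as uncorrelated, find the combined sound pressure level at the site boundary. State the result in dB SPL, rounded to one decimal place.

Propagate each source to the receiver with L = L_ref − 20·log₁₀(r/r_ref), then add intensities.
transformer: 73.7 − 20·log₁₀(17.0/1.4) = 73.7 − 21.69 = 52.01 dB SPL.
blower: 88.7 − 20·log₁₀(24.4/2.5) = 88.7 − 19.79 = 68.91 dB SPL.
Σ 10^(L/10) = 7.941e+06 → L_total = 10·log₁₀(7.941e+06) = 69.00 dB SPL.

69.0 dB SPL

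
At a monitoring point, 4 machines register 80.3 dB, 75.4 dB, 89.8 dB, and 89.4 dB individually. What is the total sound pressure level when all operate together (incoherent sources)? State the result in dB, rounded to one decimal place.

Incoherent sources combine by intensity addition: L_total = 10·log₁₀(Σ 10^(L_i/10)).
Σ 10^(L/10) = 10^(80.3/10) + 10^(75.4/10) + 10^(89.8/10) + 10^(89.4/10) = 1.968e+09.
L_total = 10·log₁₀(1.968e+09) = 92.94 dB.

92.9 dB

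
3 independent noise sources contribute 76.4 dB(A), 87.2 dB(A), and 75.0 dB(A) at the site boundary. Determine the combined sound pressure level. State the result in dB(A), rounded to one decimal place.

For uncorrelated sources the intensities add, so convert each level to linear form, sum, and take 10·log₁₀ of the total.
Σ 10^(L/10) = 10^(76.4/10) + 10^(87.2/10) + 10^(75.0/10) = 6.001e+08.
L_total = 10·log₁₀(6.001e+08) = 87.78 dB(A).

87.8 dB(A)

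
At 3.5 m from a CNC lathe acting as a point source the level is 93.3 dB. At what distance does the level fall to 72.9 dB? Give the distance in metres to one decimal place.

36.6 m

Point-source spreading drops the level by 20·log₁₀(r₂/r₁); inverting, r₂/r₁ = 10^(ΔL/20).
r₂ = 3.5·10^((93.3−72.9)/20) = 3.5·10^(20.4/20) = 36.65 m.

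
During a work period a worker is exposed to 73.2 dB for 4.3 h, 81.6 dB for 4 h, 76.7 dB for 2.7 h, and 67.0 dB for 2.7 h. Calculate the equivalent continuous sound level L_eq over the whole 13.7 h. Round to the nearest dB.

78 dB

The energy average is taken in the linear domain: L_eq = 10·log₁₀[(Σ tᵢ·10^(Lᵢ/10))/T], T = 13.7 h.
Σ tᵢ·10^(Lᵢ/10) = 4.3·10^(73.2/10) + 4·10^(81.6/10) + 2.7·10^(76.7/10) + 2.7·10^(67.0/10) = 8.078e+08.
L_eq = 10·log₁₀(8.078e+08/13.7) = 77.71 dB.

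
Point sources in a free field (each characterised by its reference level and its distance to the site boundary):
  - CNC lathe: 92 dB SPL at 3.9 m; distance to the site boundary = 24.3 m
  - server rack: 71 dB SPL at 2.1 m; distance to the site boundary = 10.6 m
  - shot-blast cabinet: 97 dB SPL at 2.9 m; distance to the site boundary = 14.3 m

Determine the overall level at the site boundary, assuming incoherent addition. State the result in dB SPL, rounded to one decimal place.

Propagate each source to the receiver with L = L_ref − 20·log₁₀(r/r_ref), then add intensities.
CNC lathe: 92 − 20·log₁₀(24.3/3.9) = 92 − 15.89 = 76.11 dB SPL.
server rack: 71 − 20·log₁₀(10.6/2.1) = 71 − 14.06 = 56.94 dB SPL.
shot-blast cabinet: 97 − 20·log₁₀(14.3/2.9) = 97 − 13.86 = 83.14 dB SPL.
Σ 10^(L/10) = 2.474e+08 → L_total = 10·log₁₀(2.474e+08) = 83.93 dB SPL.

83.9 dB SPL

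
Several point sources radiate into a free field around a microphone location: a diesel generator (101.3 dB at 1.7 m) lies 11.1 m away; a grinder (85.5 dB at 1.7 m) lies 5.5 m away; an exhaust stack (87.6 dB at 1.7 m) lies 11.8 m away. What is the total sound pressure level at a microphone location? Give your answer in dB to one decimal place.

85.6 dB

Propagate each source to the receiver with L = L_ref − 20·log₁₀(r/r_ref), then add intensities.
diesel generator: 101.3 − 20·log₁₀(11.1/1.7) = 101.3 − 16.30 = 85.00 dB.
grinder: 85.5 − 20·log₁₀(5.5/1.7) = 85.5 − 10.20 = 75.30 dB.
exhaust stack: 87.6 − 20·log₁₀(11.8/1.7) = 87.6 − 16.83 = 70.77 dB.
Σ 10^(L/10) = 3.623e+08 → L_total = 10·log₁₀(3.623e+08) = 85.59 dB.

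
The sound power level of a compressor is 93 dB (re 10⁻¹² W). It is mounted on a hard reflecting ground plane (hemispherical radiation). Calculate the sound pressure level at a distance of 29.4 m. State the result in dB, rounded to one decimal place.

55.7 dB

The power spreads over a hemisphere of area 2π·r², so L_p = L_w − 10·log₁₀(2π·r²).
2π·r² = 5431 m², 10·log₁₀ of that is 37.349 dB.
L_p = 93 − 37.349 = 55.65 dB.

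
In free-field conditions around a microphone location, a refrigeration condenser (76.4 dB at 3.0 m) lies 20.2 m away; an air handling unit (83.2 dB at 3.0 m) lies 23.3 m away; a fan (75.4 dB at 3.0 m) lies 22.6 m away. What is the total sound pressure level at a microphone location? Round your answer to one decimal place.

67.0 dB

Apply inverse-square spreading to bring every level to the receiver, then sum 10^(L/10).
refrigeration condenser: 76.4 − 20·log₁₀(20.2/3.0) = 76.4 − 16.56 = 59.84 dB.
air handling unit: 83.2 − 20·log₁₀(23.3/3.0) = 83.2 − 17.80 = 65.40 dB.
fan: 75.4 − 20·log₁₀(22.6/3.0) = 75.4 − 17.54 = 57.86 dB.
Σ 10^(L/10) = 5.037e+06 → L_total = 10·log₁₀(5.037e+06) = 67.02 dB.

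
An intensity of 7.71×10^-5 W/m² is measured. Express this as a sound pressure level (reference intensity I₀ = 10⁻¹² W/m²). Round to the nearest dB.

Dividing by I₀ shifts the exponent by 12: I/I₀ = 7.71×10^7.
L = 10·(0.8871 + 7) = 78.87 dB.

79 dB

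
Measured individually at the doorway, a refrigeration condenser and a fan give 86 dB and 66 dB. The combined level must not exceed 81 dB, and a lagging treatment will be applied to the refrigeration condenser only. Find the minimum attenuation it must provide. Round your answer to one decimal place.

5.1 dB

The untreated sources together contribute 10^(66/10) = 3.981e+06, i.e. 66.00 dB.
The limit corresponds to 10^(81/10) = 1.259e+08; subtracting the fixed part leaves 1.219e+08 for the refrigeration condenser, i.e. 80.86 dB.
Required insertion loss = 86 − 80.86 = 5.14 dB.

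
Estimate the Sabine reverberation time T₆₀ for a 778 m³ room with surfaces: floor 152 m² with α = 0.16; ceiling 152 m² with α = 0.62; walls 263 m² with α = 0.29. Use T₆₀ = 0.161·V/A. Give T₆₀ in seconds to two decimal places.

0.64 s

A = Σ Sᵢαᵢ = 152·0.16 + 152·0.62 + 263·0.29 = 194.83 m².
T₆₀ = 0.161 × 778 / 194.83 = 0.643 s.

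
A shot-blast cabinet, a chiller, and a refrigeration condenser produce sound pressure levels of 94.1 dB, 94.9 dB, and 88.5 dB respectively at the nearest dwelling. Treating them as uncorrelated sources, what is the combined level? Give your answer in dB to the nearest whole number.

Incoherent sources combine by intensity addition: L_total = 10·log₁₀(Σ 10^(L_i/10)).
Σ 10^(L/10) = 10^(94.1/10) + 10^(94.9/10) + 10^(88.5/10) = 6.369e+09.
L_total = 10·log₁₀(6.369e+09) = 98.04 dB.

98 dB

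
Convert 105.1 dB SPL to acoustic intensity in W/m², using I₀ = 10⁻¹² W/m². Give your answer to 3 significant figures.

L = 10·log₁₀(I/I₀) ⇒ I = I₀·10^(L/10) = 10⁻¹² × 10^10.51.

0.0324 W/m²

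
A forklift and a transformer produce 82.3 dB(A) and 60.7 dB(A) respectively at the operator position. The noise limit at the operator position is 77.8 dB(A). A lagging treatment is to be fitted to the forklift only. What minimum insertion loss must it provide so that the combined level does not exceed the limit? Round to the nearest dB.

5 dB

Everything except the forklift sums to 10^(60.7/10) = 1.175e+06 in linear terms, 60.70 dB(A).
The limit corresponds to 10^(77.8/10) = 6.026e+07; subtracting the fixed part leaves 5.908e+07 for the forklift, i.e. 77.71 dB(A).
So the forklift must be reduced from 82.3 to 77.71 dB(A): IL = 4.59 dB.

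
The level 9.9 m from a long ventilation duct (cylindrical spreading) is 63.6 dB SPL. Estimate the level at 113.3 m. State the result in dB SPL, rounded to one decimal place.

For a line source, L₂ = L₁ − 10·log₁₀(r₂/r₁).
L₂ = 63.6 − 10·log₁₀(113.3/9.9) = 63.6 − 10.586 = 53.01 dB SPL.

53.0 dB SPL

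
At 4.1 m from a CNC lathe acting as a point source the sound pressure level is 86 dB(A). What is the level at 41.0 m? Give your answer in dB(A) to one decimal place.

Point-source attenuation: ΔL = 20·log₁₀(r₂/r₁) = 20·log₁₀(41.0/4.1) = 20.000 dB.
L₂ = 86 − 20·log₁₀(41.0/4.1) = 86 − 20.000 = 66.00 dB(A).

66.0 dB(A)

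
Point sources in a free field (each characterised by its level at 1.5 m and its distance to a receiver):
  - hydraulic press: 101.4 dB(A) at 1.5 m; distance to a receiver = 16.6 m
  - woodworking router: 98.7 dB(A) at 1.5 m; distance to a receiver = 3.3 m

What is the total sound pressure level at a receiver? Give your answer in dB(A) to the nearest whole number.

First find each source's level at the receiver (point-source: −20·log₁₀(r/r_ref)), then combine on an intensity basis.
hydraulic press: 101.4 − 20·log₁₀(16.6/1.5) = 101.4 − 20.88 = 80.52 dB(A).
woodworking router: 98.7 − 20·log₁₀(3.3/1.5) = 98.7 − 6.85 = 91.85 dB(A).
Σ 10^(L/10) = 1.644e+09 → L_total = 10·log₁₀(1.644e+09) = 92.16 dB(A).

92 dB(A)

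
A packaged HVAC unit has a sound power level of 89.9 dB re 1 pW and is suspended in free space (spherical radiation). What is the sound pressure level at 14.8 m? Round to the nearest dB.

56 dB

L_p = L_w − 10·log₁₀(4π·r²) with r = 14.8 m.
4π·r² = 2753 m², 10·log₁₀ of that is 34.397 dB.
L_p = 89.9 − 34.397 = 55.50 dB.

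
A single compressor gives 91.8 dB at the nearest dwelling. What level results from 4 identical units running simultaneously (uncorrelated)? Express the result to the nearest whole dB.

98 dB

N identical incoherent sources raise the level by 10·log₁₀ N.
L_total = 91.8 + 10·log₁₀(4) = 91.8 + 6.021 = 97.82 dB.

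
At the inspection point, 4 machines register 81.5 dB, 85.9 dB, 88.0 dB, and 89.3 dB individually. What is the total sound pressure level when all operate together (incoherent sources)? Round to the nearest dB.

For uncorrelated sources the intensities add, so convert each level to linear form, sum, and take 10·log₁₀ of the total.
Σ 10^(L/10) = 10^(81.5/10) + 10^(85.9/10) + 10^(88.0/10) + 10^(89.3/10) = 2.012e+09.
L_total = 10·log₁₀(2.012e+09) = 93.04 dB.

93 dB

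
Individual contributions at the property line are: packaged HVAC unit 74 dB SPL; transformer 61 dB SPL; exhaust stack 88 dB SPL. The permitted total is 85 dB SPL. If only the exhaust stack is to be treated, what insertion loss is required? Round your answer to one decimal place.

3.4 dB

Everything except the exhaust stack sums to 10^(74/10) + 10^(61/10) = 2.638e+07 in linear terms, 74.21 dB SPL.
The limit corresponds to 10^(85/10) = 3.162e+08; subtracting the fixed part leaves 2.898e+08 for the exhaust stack, i.e. 84.62 dB SPL.
Required insertion loss = 88 − 84.62 = 3.38 dB.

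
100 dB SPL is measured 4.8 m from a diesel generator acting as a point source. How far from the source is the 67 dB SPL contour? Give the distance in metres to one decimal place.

214.4 m

For a point source L₁ − L₂ = 20·log₁₀(r₂/r₁), so r₂ = r₁·10^((L₁−L₂)/20).
r₂ = 4.8·10^((100−67)/20) = 4.8·10^(33.0/20) = 214.41 m.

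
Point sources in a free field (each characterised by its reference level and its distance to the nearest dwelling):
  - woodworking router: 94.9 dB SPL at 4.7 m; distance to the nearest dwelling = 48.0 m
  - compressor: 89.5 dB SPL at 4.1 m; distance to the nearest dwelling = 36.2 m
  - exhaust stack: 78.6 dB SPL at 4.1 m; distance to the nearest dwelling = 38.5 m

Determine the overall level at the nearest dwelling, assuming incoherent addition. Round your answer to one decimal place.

76.2 dB SPL

Propagate each source to the receiver with L = L_ref − 20·log₁₀(r/r_ref), then add intensities.
woodworking router: 94.9 − 20·log₁₀(48.0/4.7) = 94.9 − 20.18 = 74.72 dB SPL.
compressor: 89.5 − 20·log₁₀(36.2/4.1) = 89.5 − 18.92 = 70.58 dB SPL.
exhaust stack: 78.6 − 20·log₁₀(38.5/4.1) = 78.6 − 19.45 = 59.15 dB SPL.
Σ 10^(L/10) = 4.188e+07 → L_total = 10·log₁₀(4.188e+07) = 76.22 dB SPL.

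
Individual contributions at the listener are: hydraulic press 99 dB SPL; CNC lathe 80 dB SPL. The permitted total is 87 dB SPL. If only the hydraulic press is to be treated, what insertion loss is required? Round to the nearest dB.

13 dB

Fixed contribution from the other source: Σ 10^(L/10) = 10^(80/10) = 1.000e+08 (80.00 dB SPL).
To meet 87 dB SPL overall, the treated hydraulic press may contribute at most 10^(87/10) − 1.000e+08 = 4.012e+08, i.e. 86.03 dB SPL.
So the hydraulic press must be reduced from 99 to 86.03 dB SPL: IL = 12.97 dB.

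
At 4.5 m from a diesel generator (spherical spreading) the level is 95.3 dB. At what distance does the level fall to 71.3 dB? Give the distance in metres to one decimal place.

Point-source spreading drops the level by 20·log₁₀(r₂/r₁); inverting, r₂/r₁ = 10^(ΔL/20).
r₂ = 4.5·10^((95.3−71.3)/20) = 4.5·10^(24.0/20) = 71.32 m.

71.3 m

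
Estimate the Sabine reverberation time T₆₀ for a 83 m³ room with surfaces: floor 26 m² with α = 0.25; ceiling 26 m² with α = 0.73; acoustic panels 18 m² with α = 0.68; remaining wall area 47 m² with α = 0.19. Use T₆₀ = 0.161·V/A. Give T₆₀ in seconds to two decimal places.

A = Σ Sᵢαᵢ = 26·0.25 + 26·0.73 + 18·0.68 + 47·0.19 = 46.65 m².
T₆₀ = 0.161 × 83 / 46.65 = 0.286 s.

0.29 s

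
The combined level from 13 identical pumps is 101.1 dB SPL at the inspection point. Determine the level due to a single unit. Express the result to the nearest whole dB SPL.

For N identical incoherent sources L_total = L₁ + 10·log₁₀ N, so L₁ = 101.1 − 10·log₁₀(13) = 101.1 − 11.139.

90 dB SPL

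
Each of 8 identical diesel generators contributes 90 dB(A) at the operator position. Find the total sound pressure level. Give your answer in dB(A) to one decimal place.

99.0 dB(A)

L_total = L₁ + 10·log₁₀ N for N identical incoherent sources.
L_total = 90 + 10·log₁₀(8) = 90 + 9.031 = 99.03 dB(A).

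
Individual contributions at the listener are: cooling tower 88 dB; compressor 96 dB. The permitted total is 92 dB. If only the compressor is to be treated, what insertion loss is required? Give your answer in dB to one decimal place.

Everything except the compressor sums to 10^(88/10) = 6.310e+08 in linear terms, 88.00 dB.
The limit corresponds to 10^(92/10) = 1.585e+09; subtracting the fixed part leaves 9.539e+08 for the compressor, i.e. 89.80 dB.
Required insertion loss = 96 − 89.80 = 6.20 dB.

6.2 dB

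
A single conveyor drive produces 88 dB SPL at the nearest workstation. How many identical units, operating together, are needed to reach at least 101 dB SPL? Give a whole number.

The shortfall is 101 − 88 = 13.0 dB, and N units add 10·log₁₀ N, so need 10·log₁₀ N ≥ 13.0.
N ≥ 10^(13.0/10) = 19.953, so N = 20.

20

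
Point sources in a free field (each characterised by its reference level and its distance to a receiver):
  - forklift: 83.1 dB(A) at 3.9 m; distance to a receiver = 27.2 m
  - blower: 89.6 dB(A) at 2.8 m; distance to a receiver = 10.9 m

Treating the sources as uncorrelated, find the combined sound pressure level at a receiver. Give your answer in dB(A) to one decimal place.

78.1 dB(A)

First find each source's level at the receiver (point-source: −20·log₁₀(r/r_ref)), then combine on an intensity basis.
forklift: 83.1 − 20·log₁₀(27.2/3.9) = 83.1 − 16.87 = 66.23 dB(A).
blower: 89.6 − 20·log₁₀(10.9/2.8) = 89.6 − 11.81 = 77.79 dB(A).
Σ 10^(L/10) = 6.438e+07 → L_total = 10·log₁₀(6.438e+07) = 78.09 dB(A).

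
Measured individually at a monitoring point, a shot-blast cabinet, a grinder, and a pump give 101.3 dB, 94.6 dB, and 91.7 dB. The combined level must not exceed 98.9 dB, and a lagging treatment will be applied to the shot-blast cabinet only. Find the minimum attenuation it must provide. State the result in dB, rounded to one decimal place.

The untreated sources together contribute 10^(94.6/10) + 10^(91.7/10) = 4.363e+09, i.e. 96.40 dB.
The limit corresponds to 10^(98.9/10) = 7.762e+09; subtracting the fixed part leaves 3.399e+09 for the shot-blast cabinet, i.e. 95.31 dB.
Required insertion loss = 101.3 − 95.31 = 5.99 dB.

6.0 dB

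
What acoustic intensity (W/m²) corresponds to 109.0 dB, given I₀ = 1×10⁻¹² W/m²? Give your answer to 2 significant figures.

0.079 W/m²

I = I₀·10^(L/10) = 10⁻¹² × 10^(109.0/10) = 10^(-1.100).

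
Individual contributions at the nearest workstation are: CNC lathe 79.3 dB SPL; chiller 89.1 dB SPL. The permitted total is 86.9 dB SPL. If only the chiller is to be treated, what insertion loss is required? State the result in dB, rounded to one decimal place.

3.0 dB

Everything except the chiller sums to 10^(79.3/10) = 8.511e+07 in linear terms, 79.30 dB SPL.
The limit corresponds to 10^(86.9/10) = 4.898e+08; subtracting the fixed part leaves 4.047e+08 for the chiller, i.e. 86.07 dB SPL.
So the chiller must be reduced from 89.1 to 86.07 dB SPL: IL = 3.03 dB.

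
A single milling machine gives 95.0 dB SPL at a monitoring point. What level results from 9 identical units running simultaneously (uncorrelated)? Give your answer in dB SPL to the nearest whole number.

105 dB SPL

N identical incoherent sources raise the level by 10·log₁₀ N.
L_total = 95.0 + 10·log₁₀(9) = 95.0 + 9.542 = 104.54 dB SPL.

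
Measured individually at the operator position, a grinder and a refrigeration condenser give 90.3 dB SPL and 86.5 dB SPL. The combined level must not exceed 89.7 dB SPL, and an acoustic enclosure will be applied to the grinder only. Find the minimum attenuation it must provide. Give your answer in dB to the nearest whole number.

Fixed contribution from the other source: Σ 10^(L/10) = 10^(86.5/10) = 4.467e+08 (86.50 dB SPL).
The limit corresponds to 10^(89.7/10) = 9.333e+08; subtracting the fixed part leaves 4.866e+08 for the grinder, i.e. 86.87 dB SPL.
Required insertion loss = 90.3 − 86.87 = 3.43 dB.

3 dB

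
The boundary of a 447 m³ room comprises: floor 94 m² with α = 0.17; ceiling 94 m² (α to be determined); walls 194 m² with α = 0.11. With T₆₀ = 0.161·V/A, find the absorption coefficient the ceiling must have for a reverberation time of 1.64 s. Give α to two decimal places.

A = 0.161·V/T₆₀ = 0.161·447/1.64 = 43.88 m² sabins.
Absorption from the other surfaces = 94·0.17 + 194·0.11 = 37.32 m², so the ceiling must supply 6.56 m² over 94 m².
α = 6.56/94 = 0.070.

0.07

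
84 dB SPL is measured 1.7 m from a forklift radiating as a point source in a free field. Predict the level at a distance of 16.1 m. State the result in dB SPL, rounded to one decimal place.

64.5 dB SPL

Point-source attenuation: ΔL = 20·log₁₀(r₂/r₁) = 20·log₁₀(16.1/1.7) = 19.528 dB.
L₂ = 84 − 20·log₁₀(16.1/1.7) = 84 − 19.528 = 64.47 dB SPL.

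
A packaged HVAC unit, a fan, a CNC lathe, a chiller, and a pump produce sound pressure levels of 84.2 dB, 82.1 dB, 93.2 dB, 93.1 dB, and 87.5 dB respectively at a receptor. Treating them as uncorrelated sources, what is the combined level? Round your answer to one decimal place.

97.1 dB

Incoherent sources combine by intensity addition: L_total = 10·log₁₀(Σ 10^(L_i/10)).
Σ 10^(L/10) = 10^(84.2/10) + 10^(82.1/10) + 10^(93.2/10) + 10^(93.1/10) + 10^(87.5/10) = 5.119e+09.
L_total = 10·log₁₀(5.119e+09) = 97.09 dB.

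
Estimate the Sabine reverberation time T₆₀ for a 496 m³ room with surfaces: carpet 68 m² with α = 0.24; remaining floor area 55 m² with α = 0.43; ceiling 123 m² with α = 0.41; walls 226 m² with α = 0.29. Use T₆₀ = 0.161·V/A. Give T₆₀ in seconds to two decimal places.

Total absorption A = 68·0.24 + 55·0.43 + 123·0.41 + 226·0.29 = 155.94 m² sabins.
T₆₀ = 0.161 × 496 / 155.94 = 0.512 s.

0.51 s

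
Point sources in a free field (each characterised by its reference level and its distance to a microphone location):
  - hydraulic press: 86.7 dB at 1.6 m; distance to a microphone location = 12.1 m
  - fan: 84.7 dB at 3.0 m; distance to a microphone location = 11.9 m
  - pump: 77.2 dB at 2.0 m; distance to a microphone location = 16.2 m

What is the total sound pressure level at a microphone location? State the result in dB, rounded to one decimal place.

Apply inverse-square spreading to bring every level to the receiver, then sum 10^(L/10).
hydraulic press: 86.7 − 20·log₁₀(12.1/1.6) = 86.7 − 17.57 = 69.13 dB.
fan: 84.7 − 20·log₁₀(11.9/3.0) = 84.7 − 11.97 = 72.73 dB.
pump: 77.2 − 20·log₁₀(16.2/2.0) = 77.2 − 18.17 = 59.03 dB.
Σ 10^(L/10) = 2.773e+07 → L_total = 10·log₁₀(2.773e+07) = 74.43 dB.

74.4 dB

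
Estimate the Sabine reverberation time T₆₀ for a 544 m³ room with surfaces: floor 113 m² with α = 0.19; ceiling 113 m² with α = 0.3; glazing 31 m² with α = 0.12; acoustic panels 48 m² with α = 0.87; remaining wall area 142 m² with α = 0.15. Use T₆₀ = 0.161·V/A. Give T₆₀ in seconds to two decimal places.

Summing Sᵢαᵢ: 113·0.19 + 113·0.3 + 31·0.12 + 48·0.87 + 142·0.15 = 122.15 m².
T₆₀ = 0.161·V/A = 0.161·544/122.15 = 0.717 s.

0.72 s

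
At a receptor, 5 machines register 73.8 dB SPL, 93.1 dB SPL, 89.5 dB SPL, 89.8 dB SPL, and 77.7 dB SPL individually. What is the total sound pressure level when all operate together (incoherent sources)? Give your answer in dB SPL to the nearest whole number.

For uncorrelated sources the intensities add, so convert each level to linear form, sum, and take 10·log₁₀ of the total.
Σ 10^(L/10) = 10^(73.8/10) + 10^(93.1/10) + 10^(89.5/10) + 10^(89.8/10) + 10^(77.7/10) = 3.971e+09.
L_total = 10·log₁₀(3.971e+09) = 95.99 dB SPL.

96 dB SPL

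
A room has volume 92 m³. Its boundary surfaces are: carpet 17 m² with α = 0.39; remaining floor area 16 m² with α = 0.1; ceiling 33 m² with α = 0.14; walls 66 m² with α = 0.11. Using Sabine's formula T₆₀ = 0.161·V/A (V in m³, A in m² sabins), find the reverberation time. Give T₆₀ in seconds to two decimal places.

0.74 s

A = Σ Sᵢαᵢ = 17·0.39 + 16·0.1 + 33·0.14 + 66·0.11 = 20.11 m².
T₆₀ = 0.161 × 92 / 20.11 = 0.737 s.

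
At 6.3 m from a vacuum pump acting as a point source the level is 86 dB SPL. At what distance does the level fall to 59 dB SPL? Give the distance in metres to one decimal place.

The 27.0 dB drop corresponds to a distance ratio of 10^(27.0/20) for a point source.
r₂ = 6.3·10^((86−59)/20) = 6.3·10^(27.0/20) = 141.04 m.

141.0 m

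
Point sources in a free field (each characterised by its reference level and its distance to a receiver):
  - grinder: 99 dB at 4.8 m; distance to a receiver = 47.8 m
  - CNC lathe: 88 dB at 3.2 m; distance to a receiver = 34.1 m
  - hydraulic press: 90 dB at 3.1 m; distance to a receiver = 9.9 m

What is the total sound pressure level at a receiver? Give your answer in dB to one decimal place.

82.6 dB

First find each source's level at the receiver (point-source: −20·log₁₀(r/r_ref)), then combine on an intensity basis.
grinder: 99 − 20·log₁₀(47.8/4.8) = 99 − 19.96 = 79.04 dB.
CNC lathe: 88 − 20·log₁₀(34.1/3.2) = 88 − 20.55 = 67.45 dB.
hydraulic press: 90 − 20·log₁₀(9.9/3.1) = 90 − 10.09 = 79.91 dB.
Σ 10^(L/10) = 1.837e+08 → L_total = 10·log₁₀(1.837e+08) = 82.64 dB.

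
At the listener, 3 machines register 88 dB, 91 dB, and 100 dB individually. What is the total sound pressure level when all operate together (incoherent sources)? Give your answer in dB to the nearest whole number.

Incoherent sources combine by intensity addition: L_total = 10·log₁₀(Σ 10^(L_i/10)).
Σ 10^(L/10) = 10^(88/10) + 10^(91/10) + 10^(100/10) = 1.189e+10.
L_total = 10·log₁₀(1.189e+10) = 100.75 dB.

101 dB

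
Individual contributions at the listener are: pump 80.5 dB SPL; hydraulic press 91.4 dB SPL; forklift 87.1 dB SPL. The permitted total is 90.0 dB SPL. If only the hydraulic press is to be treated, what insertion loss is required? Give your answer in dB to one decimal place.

Everything except the hydraulic press sums to 10^(80.5/10) + 10^(87.1/10) = 6.251e+08 in linear terms, 87.96 dB SPL.
To meet 90.0 dB SPL overall, the treated hydraulic press may contribute at most 10^(90.0/10) − 6.251e+08 = 3.749e+08, i.e. 85.74 dB SPL.
So the hydraulic press must be reduced from 91.4 to 85.74 dB SPL: IL = 5.66 dB.

5.7 dB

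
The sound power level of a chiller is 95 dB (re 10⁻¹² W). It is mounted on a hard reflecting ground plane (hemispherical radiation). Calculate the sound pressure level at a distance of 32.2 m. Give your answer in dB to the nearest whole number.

The power spreads over a hemisphere of area 2π·r², so L_p = L_w − 10·log₁₀(2π·r²).
2π·r² = 6515 m², 10·log₁₀ of that is 38.139 dB.
L_p = 95 − 38.139 = 56.86 dB.

57 dB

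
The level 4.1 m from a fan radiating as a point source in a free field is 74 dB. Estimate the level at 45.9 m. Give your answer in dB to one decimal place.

Point-source attenuation: ΔL = 20·log₁₀(r₂/r₁) = 20·log₁₀(45.9/4.1) = 20.981 dB.
L₂ = 74 − 20·log₁₀(45.9/4.1) = 74 − 20.981 = 53.02 dB.

53.0 dB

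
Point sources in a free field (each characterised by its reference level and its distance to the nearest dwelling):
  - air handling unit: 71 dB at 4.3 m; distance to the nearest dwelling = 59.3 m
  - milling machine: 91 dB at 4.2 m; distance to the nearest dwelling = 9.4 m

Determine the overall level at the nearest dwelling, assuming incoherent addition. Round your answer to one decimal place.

Apply inverse-square spreading to bring every level to the receiver, then sum 10^(L/10).
air handling unit: 71 − 20·log₁₀(59.3/4.3) = 71 − 22.79 = 48.21 dB.
milling machine: 91 − 20·log₁₀(9.4/4.2) = 91 − 7.00 = 84.00 dB.
Σ 10^(L/10) = 2.514e+08 → L_total = 10·log₁₀(2.514e+08) = 84.00 dB.

84.0 dB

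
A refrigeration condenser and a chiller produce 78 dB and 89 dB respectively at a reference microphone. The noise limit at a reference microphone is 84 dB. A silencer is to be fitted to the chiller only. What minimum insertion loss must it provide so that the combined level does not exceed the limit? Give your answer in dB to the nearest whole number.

Fixed contribution from the other source: Σ 10^(L/10) = 10^(78/10) = 6.310e+07 (78.00 dB).
The limit corresponds to 10^(84/10) = 2.512e+08; subtracting the fixed part leaves 1.881e+08 for the chiller, i.e. 82.74 dB.
Required insertion loss = 89 − 82.74 = 6.26 dB.

6 dB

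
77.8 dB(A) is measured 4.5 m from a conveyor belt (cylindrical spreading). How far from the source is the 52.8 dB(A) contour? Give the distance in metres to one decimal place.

1423.0 m

The 25.0 dB drop corresponds to a distance ratio of 10^(25.0/10) for a line source.
r₂ = 4.5·10^((77.8−52.8)/10) = 4.5·10^(25.0/10) = 1423.02 m.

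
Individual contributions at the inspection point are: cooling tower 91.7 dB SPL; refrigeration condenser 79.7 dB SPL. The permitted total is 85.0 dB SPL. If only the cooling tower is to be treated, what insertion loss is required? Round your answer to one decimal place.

8.2 dB

The untreated sources together contribute 10^(79.7/10) = 9.333e+07, i.e. 79.70 dB SPL.
To meet 85.0 dB SPL overall, the treated cooling tower may contribute at most 10^(85.0/10) − 9.333e+07 = 2.229e+08, i.e. 83.48 dB SPL.
Required insertion loss = 91.7 − 83.48 = 8.22 dB.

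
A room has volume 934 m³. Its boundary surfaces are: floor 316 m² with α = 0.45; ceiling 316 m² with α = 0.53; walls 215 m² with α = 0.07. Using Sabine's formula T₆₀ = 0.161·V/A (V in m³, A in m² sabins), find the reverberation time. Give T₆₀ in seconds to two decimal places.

Summing Sᵢαᵢ: 316·0.45 + 316·0.53 + 215·0.07 = 324.73 m².
T₆₀ = 0.161·V/A = 0.161·934/324.73 = 0.463 s.

0.46 s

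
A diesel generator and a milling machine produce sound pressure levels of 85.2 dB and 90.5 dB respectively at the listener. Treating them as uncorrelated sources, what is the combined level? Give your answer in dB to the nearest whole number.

Incoherent sources combine by intensity addition: L_total = 10·log₁₀(Σ 10^(L_i/10)).
Σ 10^(L/10) = 10^(85.2/10) + 10^(90.5/10) = 1.453e+09.
L_total = 10·log₁₀(1.453e+09) = 91.62 dB.

92 dB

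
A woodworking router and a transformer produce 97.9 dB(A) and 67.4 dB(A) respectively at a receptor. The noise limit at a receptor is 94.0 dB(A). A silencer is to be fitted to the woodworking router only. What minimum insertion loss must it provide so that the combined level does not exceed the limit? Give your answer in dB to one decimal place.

Everything except the woodworking router sums to 10^(67.4/10) = 5.495e+06 in linear terms, 67.40 dB(A).
To meet 94.0 dB(A) overall, the treated woodworking router may contribute at most 10^(94.0/10) − 5.495e+06 = 2.506e+09, i.e. 93.99 dB(A).
Required insertion loss = 97.9 − 93.99 = 3.91 dB.

3.9 dB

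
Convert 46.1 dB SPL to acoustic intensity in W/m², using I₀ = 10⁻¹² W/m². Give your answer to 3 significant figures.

4.07e-08 W/m²

I/I₀ = 10^(46.1/10) = 4.074e+04, so I = 4.074e+04 × 10⁻¹² W/m².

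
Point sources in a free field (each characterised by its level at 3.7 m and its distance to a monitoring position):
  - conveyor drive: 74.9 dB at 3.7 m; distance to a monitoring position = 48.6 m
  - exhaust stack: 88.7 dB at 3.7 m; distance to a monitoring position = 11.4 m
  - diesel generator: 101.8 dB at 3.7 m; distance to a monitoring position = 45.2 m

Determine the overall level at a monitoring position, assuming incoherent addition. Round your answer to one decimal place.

82.5 dB

First find each source's level at the receiver (point-source: −20·log₁₀(r/r_ref)), then combine on an intensity basis.
conveyor drive: 74.9 − 20·log₁₀(48.6/3.7) = 74.9 − 22.37 = 52.53 dB.
exhaust stack: 88.7 − 20·log₁₀(11.4/3.7) = 88.7 − 9.77 = 78.93 dB.
diesel generator: 101.8 − 20·log₁₀(45.2/3.7) = 101.8 − 21.74 = 80.06 dB.
Σ 10^(L/10) = 1.797e+08 → L_total = 10·log₁₀(1.797e+08) = 82.55 dB.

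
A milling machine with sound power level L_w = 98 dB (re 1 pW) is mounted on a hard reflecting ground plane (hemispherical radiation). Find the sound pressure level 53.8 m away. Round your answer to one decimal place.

L_p = L_w − 10·log₁₀(2π·r²) with r = 53.8 m.
2π·r² = 1.819e+04 m², 10·log₁₀ of that is 42.597 dB.
L_p = 98 − 42.597 = 55.40 dB.

55.4 dB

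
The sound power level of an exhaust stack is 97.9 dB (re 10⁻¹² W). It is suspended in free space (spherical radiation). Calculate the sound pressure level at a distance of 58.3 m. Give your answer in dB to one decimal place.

The power spreads over a sphere of area 4π·r², so L_p = L_w − 10·log₁₀(4π·r²).
4π·r² = 4.271e+04 m², 10·log₁₀ of that is 46.305 dB.
L_p = 97.9 − 46.305 = 51.59 dB.

51.6 dB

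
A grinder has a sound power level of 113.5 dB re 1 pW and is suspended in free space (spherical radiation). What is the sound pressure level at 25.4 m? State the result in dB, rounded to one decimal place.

L_p = L_w − 10·log₁₀(4π·r²) with r = 25.4 m.
4π·r² = 8107 m², 10·log₁₀ of that is 39.089 dB.
L_p = 113.5 − 39.089 = 74.41 dB.

74.4 dB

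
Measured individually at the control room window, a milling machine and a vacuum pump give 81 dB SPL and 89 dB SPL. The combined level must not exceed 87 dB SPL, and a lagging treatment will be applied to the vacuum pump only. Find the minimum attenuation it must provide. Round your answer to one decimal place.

The untreated sources together contribute 10^(81/10) = 1.259e+08, i.e. 81.00 dB SPL.
The limit corresponds to 10^(87/10) = 5.012e+08; subtracting the fixed part leaves 3.753e+08 for the vacuum pump, i.e. 85.74 dB SPL.
Required insertion loss = 89 − 85.74 = 3.26 dB.

3.3 dB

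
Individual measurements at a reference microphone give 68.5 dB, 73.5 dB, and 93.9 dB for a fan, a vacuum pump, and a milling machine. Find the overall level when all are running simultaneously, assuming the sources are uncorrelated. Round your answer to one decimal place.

For uncorrelated sources the intensities add, so convert each level to linear form, sum, and take 10·log₁₀ of the total.
Σ 10^(L/10) = 10^(68.5/10) + 10^(73.5/10) + 10^(93.9/10) = 2.484e+09.
L_total = 10·log₁₀(2.484e+09) = 93.95 dB.

94.0 dB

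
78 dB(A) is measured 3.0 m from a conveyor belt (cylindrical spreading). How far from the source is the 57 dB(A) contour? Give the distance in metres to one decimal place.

The 21.0 dB drop corresponds to a distance ratio of 10^(21.0/10) for a line source.
r₂ = 3.0·10^((78−57)/10) = 3.0·10^(21.0/10) = 377.68 m.

377.7 m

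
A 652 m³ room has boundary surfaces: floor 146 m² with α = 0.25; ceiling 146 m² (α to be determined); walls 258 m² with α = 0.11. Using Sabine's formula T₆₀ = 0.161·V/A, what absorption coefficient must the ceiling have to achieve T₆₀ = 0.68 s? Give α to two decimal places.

0.61

Required total absorption A = 0.161·652/0.68 = 154.37 m².
Absorption from the other surfaces = 146·0.25 + 258·0.11 = 64.88 m², so the ceiling must supply 89.49 m² over 146 m².
α = 89.49/146 = 0.613.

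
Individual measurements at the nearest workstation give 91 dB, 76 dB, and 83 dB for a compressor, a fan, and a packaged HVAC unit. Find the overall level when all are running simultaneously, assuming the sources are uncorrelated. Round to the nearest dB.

92 dB

Incoherent sources combine by intensity addition: L_total = 10·log₁₀(Σ 10^(L_i/10)).
Σ 10^(L/10) = 10^(91/10) + 10^(76/10) + 10^(83/10) = 1.498e+09.
L_total = 10·log₁₀(1.498e+09) = 91.76 dB.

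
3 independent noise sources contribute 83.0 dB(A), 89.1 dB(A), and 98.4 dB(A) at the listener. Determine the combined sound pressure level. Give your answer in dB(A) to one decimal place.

Incoherent sources combine by intensity addition: L_total = 10·log₁₀(Σ 10^(L_i/10)).
Σ 10^(L/10) = 10^(83.0/10) + 10^(89.1/10) + 10^(98.4/10) = 7.931e+09.
L_total = 10·log₁₀(7.931e+09) = 98.99 dB(A).

99.0 dB(A)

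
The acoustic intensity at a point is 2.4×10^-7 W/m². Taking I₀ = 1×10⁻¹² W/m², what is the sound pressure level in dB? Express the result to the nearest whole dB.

54 dB

Dividing by I₀ shifts the exponent by 12: I/I₀ = 2.4×10^5.
L = 10·(0.3802 + 5) = 53.80 dB.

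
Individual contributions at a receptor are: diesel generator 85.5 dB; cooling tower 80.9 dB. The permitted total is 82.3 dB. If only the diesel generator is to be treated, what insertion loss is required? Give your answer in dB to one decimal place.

Everything except the diesel generator sums to 10^(80.9/10) = 1.230e+08 in linear terms, 80.90 dB.
To meet 82.3 dB overall, the treated diesel generator may contribute at most 10^(82.3/10) − 1.230e+08 = 4.680e+07, i.e. 76.70 dB.
So the diesel generator must be reduced from 85.5 to 76.70 dB: IL = 8.80 dB.

8.8 dB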